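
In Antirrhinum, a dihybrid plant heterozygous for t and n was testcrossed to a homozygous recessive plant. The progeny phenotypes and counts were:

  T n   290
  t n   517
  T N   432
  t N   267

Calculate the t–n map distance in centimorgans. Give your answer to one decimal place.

37.0 centimorgans

The two most frequent classes, T N (432) and t n (517), are the parental types, so the F1 was T N / t n.
The recombinant classes are T n and t N: 290 + 267 = 557.
Recombination frequency = 557/1506 = 0.3699 ≈ 37.0%, i.e. 37.0 centimorgans.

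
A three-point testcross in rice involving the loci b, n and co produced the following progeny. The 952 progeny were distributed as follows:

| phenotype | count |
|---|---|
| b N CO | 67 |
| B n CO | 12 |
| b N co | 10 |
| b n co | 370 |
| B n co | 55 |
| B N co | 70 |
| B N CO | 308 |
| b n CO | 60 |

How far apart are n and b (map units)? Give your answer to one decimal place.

The two most frequent reciprocal classes, b n co and B N CO, are the parental types, so the F1 was b n co / B N CO.
The two rarest classes, b N co and B n CO, are the double crossovers. Comparing them with the parentals, only the n allele has switched, so n is the middle locus and the order is b – n – co.
Crossovers in the b–n interval produce the single-crossover classes B n co and b N CO (55 + 67 = 122) plus the double crossovers (22).
RF(b–n) = (122 + 22) / 952 = 144/952 = 0.1513 → 15.1 map units.

15.1 map units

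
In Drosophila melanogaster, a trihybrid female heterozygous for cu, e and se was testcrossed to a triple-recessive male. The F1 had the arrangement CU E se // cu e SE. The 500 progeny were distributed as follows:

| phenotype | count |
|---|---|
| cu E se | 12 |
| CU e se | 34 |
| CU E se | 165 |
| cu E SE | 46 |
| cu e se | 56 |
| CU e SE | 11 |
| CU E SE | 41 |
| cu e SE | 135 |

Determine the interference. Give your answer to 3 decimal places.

0.070

The two rarest classes, cu E se and CU e SE, are the double crossovers. Comparing them with the parentals, only the cu allele has switched, so cu is the middle locus and the order is se – cu – e.
se–cu: (97 + 23)/500 = 0.2400; cu–e: (80 + 23)/500 = 0.2060.
Expected DCO frequency = 0.2400 × 0.2060 ≈ 0.04944; observed = 23/500 ≈ 0.04600.
Coefficient of coincidence = 0.04600/0.04944 ≈ 0.930; interference = 1 − 0.930 = 0.070.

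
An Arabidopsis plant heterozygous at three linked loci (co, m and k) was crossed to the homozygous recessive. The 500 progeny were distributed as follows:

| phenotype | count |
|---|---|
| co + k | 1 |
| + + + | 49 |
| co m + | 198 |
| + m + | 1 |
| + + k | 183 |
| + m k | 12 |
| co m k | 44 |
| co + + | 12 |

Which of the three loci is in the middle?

co

The two most frequent reciprocal classes, + + k and co m +, are the parental types, so the F1 was + + k / co m +.
The two rarest classes, co + k and + m +, are the double crossovers. Comparing them with the parentals, only the co allele has switched, so co is the middle locus and the order is m – co – k.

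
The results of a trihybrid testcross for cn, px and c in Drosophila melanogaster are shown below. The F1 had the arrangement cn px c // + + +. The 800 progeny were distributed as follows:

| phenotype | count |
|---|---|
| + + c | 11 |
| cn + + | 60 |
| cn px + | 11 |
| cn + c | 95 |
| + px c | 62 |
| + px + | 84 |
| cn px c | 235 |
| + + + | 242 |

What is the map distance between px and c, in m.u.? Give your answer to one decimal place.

The two rarest classes, cn px + and + + c, are the double crossovers. Comparing them with the parentals, only the c allele has switched, so c is the middle locus and the order is px – c – cn.
Crossovers in the px–c interval produce the single-crossover classes cn + c and + px + (95 + 84 = 179) plus the double crossovers (22).
RF(px–c) = (179 + 22) / 800 = 201/800 = 0.2512 → 25.1 m.u.

25.1 m.u.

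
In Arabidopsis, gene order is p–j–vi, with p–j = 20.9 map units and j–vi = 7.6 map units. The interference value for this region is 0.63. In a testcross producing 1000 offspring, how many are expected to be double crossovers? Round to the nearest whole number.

6

Map distances give recombination frequencies of 0.209 and 0.076 for the two intervals.
With interference 0.63 (so coincidence = 0.37), expected double-crossover frequency = 0.209 × 0.076 × 0.37 = 0.00588.
Expected number = 0.00588 × 1000 = 5.88 ≈ 6.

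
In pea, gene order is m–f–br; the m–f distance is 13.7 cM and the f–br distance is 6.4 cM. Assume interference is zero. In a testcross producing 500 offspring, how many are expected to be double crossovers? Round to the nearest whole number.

4

Map distances give recombination frequencies of 0.137 and 0.064 for the two intervals.
With no interference, expected double-crossover frequency = 0.137 × 0.064 = 0.00877.
Expected number = 0.00877 × 500 = 4.38 ≈ 4.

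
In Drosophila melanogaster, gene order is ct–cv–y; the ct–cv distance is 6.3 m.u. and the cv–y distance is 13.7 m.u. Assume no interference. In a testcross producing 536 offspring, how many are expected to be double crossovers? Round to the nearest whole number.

Map distances give recombination frequencies of 0.063 and 0.137 for the two intervals.
With no interference, expected double-crossover frequency = 0.063 × 0.137 = 0.00863.
Expected number = 0.00863 × 536 = 4.63 ≈ 5.

5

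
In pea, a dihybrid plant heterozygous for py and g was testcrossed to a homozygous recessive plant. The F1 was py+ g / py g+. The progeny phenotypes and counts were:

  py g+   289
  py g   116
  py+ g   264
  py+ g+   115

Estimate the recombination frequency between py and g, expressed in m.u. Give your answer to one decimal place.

The recombinant classes are py+ g+ and py g: 115 + 116 = 231.
Recombination frequency = 231/784 = 0.2946 ≈ 29.5%, i.e. 29.5 m.u.

29.5 m.u.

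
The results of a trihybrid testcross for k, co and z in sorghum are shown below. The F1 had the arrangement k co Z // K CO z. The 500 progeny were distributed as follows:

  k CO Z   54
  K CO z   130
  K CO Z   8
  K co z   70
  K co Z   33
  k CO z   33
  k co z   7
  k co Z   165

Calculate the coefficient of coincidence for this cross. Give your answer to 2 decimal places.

The two rarest classes, k co z and K CO Z, are the double crossovers. Comparing them with the parentals, only the z allele has switched, so z is the middle locus and the order is k – z – co.
k–z: (66 + 15)/500 = 0.1620; z–co: (124 + 15)/500 = 0.2780.
Expected DCO frequency = 0.1620 × 0.2780 ≈ 0.04504; observed = 15/500 ≈ 0.03000.
Coefficient of coincidence = 0.03000/0.04504 ≈ 0.67.

0.67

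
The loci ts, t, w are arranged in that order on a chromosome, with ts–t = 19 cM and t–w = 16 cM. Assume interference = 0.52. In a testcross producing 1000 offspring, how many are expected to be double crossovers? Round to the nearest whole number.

Map distances give recombination frequencies of 0.190 and 0.160 for the two intervals.
With interference 0.52 (so coincidence = 0.48), expected double-crossover frequency = 0.190 × 0.160 × 0.48 = 0.01459.
Expected number = 0.01459 × 1000 = 14.59 ≈ 15.

15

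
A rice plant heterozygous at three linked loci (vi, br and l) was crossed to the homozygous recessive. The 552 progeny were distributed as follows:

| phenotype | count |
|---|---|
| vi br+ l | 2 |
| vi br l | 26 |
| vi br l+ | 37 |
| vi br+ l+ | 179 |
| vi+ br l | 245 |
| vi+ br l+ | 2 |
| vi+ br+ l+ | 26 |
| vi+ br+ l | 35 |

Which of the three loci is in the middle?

The two most frequent reciprocal classes, vi br+ l+ and vi+ br l, are the parental types, so the F1 was vi br+ l+ / vi+ br l.
The two rarest classes, vi br+ l and vi+ br l+, are the double crossovers. Comparing them with the parentals, only the l allele has switched, so l is the middle locus and the order is vi – l – br.

l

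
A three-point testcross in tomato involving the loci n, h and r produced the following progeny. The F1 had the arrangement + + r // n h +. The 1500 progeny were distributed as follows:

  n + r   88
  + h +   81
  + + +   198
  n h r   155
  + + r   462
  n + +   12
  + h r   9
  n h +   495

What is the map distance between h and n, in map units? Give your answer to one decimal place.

12.7 map units

The two rarest classes, + h r and n + +, are the double crossovers. Comparing them with the parentals, only the h allele has switched, so h is the middle locus and the order is n – h – r.
Crossovers in the n–h interval produce the single-crossover classes n + r and + h + (88 + 81 = 169) plus the double crossovers (21).
RF(n–h) = (169 + 21) / 1500 = 190/1500 = 0.1267 → 12.7 map units.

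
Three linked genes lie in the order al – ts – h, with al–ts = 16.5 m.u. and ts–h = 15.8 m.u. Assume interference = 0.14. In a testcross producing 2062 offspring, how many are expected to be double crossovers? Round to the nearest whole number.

Map distances give recombination frequencies of 0.165 and 0.158 for the two intervals.
With interference 0.14 (so coincidence = 0.86), expected double-crossover frequency = 0.165 × 0.158 × 0.86 = 0.02242.
Expected number = 0.02242 × 2062 = 46.23 ≈ 46.

46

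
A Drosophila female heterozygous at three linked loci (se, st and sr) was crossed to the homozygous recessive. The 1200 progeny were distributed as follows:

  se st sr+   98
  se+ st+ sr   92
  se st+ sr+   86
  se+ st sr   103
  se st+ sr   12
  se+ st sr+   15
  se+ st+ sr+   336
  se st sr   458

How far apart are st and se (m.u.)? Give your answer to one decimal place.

18.0 m.u.

The two most frequent reciprocal classes, se+ st+ sr+ and se st sr, are the parental types, so the F1 was se+ st+ sr+ / se st sr.
The two rarest classes, se+ st sr+ and se st+ sr, are the double crossovers. Comparing them with the parentals, only the st allele has switched, so st is the middle locus and the order is sr – st – se.
Crossovers in the st–se interval produce the single-crossover classes se st+ sr+ and se+ st sr (86 + 103 = 189) plus the double crossovers (27).
RF(st–se) = (189 + 27) / 1200 = 216/1200 = 0.1800 → 18.0 m.u.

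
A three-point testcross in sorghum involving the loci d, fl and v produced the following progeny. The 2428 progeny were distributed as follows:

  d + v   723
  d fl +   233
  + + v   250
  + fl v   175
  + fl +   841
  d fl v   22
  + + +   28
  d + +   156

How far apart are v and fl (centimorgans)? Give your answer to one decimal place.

The two most frequent reciprocal classes, + fl + and d + v, are the parental types, so the F1 was + fl + / d + v.
The two rarest classes, + + + and d fl v, are the double crossovers. Comparing them with the parentals, only the fl allele has switched, so fl is the middle locus and the order is d – fl – v.
Crossovers in the fl–v interval produce the single-crossover classes + fl v and d + + (175 + 156 = 331) plus the double crossovers (50).
RF(fl–v) = (331 + 50) / 2428 = 381/2428 = 0.1569 → 15.7 centimorgans.

15.7 centimorgans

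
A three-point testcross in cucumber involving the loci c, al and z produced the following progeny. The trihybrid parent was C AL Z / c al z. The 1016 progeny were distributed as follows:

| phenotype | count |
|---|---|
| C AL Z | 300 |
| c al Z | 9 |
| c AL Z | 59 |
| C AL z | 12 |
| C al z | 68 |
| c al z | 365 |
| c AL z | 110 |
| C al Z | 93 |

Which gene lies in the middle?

The two rarest classes, C AL z and c al Z, are the double crossovers. Comparing them with the parentals, only the z allele has switched, so z is the middle locus and the order is c – z – al.

z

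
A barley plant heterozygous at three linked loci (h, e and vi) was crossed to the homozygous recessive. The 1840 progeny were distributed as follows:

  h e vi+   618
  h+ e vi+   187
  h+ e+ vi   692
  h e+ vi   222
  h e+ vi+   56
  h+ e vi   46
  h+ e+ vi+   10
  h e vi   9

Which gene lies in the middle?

The two most frequent reciprocal classes, h e vi+ and h+ e+ vi, are the parental types, so the F1 was h e vi+ / h+ e+ vi.
The two rarest classes, h e vi and h+ e+ vi+, are the double crossovers. Comparing them with the parentals, only the vi allele has switched, so vi is the middle locus and the order is e – vi – h.

vi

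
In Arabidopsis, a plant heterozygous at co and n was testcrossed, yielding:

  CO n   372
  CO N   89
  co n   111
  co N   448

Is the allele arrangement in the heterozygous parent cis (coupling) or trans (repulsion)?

The two most frequent classes are CO n (372) and co N (448); these are the parental (non-recombinant) types.
So the F1 carried CO n on one chromosome and co N on the other — the recessive alleles are on opposite chromosomes (trans / repulsion).

trans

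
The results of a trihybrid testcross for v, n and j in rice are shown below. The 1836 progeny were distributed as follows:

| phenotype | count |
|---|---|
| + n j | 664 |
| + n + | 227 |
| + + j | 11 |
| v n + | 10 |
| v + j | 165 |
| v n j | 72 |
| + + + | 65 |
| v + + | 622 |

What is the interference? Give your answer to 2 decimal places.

The two most frequent reciprocal classes, v + + and + n j, are the parental types, so the F1 was v + + / + n j.
The two rarest classes, v n + and + + j, are the double crossovers. Comparing them with the parentals, only the n allele has switched, so n is the middle locus and the order is j – n – v.
j–n: (392 + 21)/1836 = 0.2249; n–v: (137 + 21)/1836 = 0.0861.
Expected DCO frequency = 0.2249 × 0.0861 ≈ 0.01936; observed = 21/1836 ≈ 0.01144.
Coefficient of coincidence = 0.01144/0.01936 ≈ 0.59; interference = 1 − 0.59 = 0.41.

0.41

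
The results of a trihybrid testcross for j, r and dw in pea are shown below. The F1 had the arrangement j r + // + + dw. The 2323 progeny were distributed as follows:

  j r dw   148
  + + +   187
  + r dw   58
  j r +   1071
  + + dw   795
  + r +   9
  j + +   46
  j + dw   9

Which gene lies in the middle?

The two rarest classes, + r + and j + dw, are the double crossovers. Comparing them with the parentals, only the j allele has switched, so j is the middle locus and the order is r – j – dw.

j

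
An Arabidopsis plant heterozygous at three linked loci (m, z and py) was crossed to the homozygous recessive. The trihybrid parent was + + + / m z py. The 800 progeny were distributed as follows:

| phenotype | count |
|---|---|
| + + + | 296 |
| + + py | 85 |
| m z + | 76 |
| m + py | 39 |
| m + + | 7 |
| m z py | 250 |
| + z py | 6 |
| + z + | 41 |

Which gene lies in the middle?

m

The two rarest classes, m + + and + z py, are the double crossovers. Comparing them with the parentals, only the m allele has switched, so m is the middle locus and the order is py – m – z.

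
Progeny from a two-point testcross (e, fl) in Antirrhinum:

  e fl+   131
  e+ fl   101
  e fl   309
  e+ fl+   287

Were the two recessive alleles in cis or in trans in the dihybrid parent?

The two most frequent classes are e+ fl+ (287) and e fl (309); these are the parental (non-recombinant) types.
So the F1 carried e+ fl+ on one chromosome and e fl on the other — the recessive alleles are on the same chromosome (cis / coupling).

cis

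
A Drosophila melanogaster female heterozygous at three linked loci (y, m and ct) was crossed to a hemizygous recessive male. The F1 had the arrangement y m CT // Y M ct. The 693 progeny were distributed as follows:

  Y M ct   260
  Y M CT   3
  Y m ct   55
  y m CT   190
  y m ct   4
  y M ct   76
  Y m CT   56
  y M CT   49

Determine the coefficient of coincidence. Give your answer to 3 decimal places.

The two rarest classes, y m ct and Y M CT, are the double crossovers. Comparing them with the parentals, only the ct allele has switched, so ct is the middle locus and the order is y – ct – m.
y–ct: (132 + 7)/693 = 0.2006; ct–m: (104 + 7)/693 = 0.1602.
Expected DCO frequency = 0.2006 × 0.1602 ≈ 0.03214; observed = 7/693 ≈ 0.01010.
Coefficient of coincidence = 0.01010/0.03214 ≈ 0.314.

0.314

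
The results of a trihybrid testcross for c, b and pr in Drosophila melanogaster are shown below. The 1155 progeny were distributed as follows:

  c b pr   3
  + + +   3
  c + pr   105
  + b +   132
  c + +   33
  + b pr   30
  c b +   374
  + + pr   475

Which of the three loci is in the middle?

pr

The two most frequent reciprocal classes, c b + and + + pr, are the parental types, so the F1 was c b + / + + pr.
The two rarest classes, c b pr and + + +, are the double crossovers. Comparing them with the parentals, only the pr allele has switched, so pr is the middle locus and the order is c – pr – b.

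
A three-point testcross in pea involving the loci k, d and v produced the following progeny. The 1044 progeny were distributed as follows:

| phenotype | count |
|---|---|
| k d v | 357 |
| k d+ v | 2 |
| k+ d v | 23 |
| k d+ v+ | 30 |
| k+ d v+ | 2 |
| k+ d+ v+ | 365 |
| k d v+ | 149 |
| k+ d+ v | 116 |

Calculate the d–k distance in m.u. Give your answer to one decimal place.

The two most frequent reciprocal classes, k+ d+ v+ and k d v, are the parental types, so the F1 was k+ d+ v+ / k d v.
The two rarest classes, k+ d v+ and k d+ v, are the double crossovers. Comparing them with the parentals, only the d allele has switched, so d is the middle locus and the order is v – d – k.
Crossovers in the d–k interval produce the single-crossover classes k d+ v+ and k+ d v (30 + 23 = 53) plus the double crossovers (4).
RF(d–k) = (53 + 4) / 1044 = 57/1044 = 0.0546 → 5.5 m.u.

5.5 m.u.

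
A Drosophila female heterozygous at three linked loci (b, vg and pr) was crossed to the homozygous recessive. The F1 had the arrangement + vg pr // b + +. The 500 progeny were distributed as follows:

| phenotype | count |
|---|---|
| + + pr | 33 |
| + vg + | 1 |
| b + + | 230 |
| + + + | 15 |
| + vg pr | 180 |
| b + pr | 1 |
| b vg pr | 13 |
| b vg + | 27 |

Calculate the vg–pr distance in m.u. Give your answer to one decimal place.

12.4 m.u.

The two rarest classes, + vg + and b + pr, are the double crossovers. Comparing them with the parentals, only the pr allele has switched, so pr is the middle locus and the order is b – pr – vg.
Crossovers in the pr–vg interval produce the single-crossover classes + + pr and b vg + (33 + 27 = 60) plus the double crossovers (2).
RF(pr–vg) = (60 + 2) / 500 = 62/500 = 0.1240 → 12.4 m.u.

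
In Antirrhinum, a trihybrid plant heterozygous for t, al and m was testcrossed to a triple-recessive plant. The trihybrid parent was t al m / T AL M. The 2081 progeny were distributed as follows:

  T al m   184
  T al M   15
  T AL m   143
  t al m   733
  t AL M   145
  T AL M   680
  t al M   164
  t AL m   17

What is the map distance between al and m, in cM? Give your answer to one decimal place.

16.3 cM

The two rarest classes, t AL m and T al M, are the double crossovers. Comparing them with the parentals, only the al allele has switched, so al is the middle locus and the order is m – al – t.
Crossovers in the m–al interval produce the single-crossover classes t al M and T AL m (164 + 143 = 307) plus the double crossovers (32).
RF(m–al) = (307 + 32) / 2081 = 339/2081 = 0.1629 → 16.3 cM.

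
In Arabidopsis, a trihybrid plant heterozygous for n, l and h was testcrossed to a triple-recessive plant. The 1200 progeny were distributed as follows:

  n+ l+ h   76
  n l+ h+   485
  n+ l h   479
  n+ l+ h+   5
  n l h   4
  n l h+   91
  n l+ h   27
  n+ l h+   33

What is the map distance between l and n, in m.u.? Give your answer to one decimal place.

The two most frequent reciprocal classes, n l+ h+ and n+ l h, are the parental types, so the F1 was n l+ h+ / n+ l h.
The two rarest classes, n+ l+ h+ and n l h, are the double crossovers. Comparing them with the parentals, only the n allele has switched, so n is the middle locus and the order is l – n – h.
Crossovers in the l–n interval produce the single-crossover classes n l h+ and n+ l+ h (91 + 76 = 167) plus the double crossovers (9).
RF(l–n) = (167 + 9) / 1200 = 176/1200 = 0.1467 → 14.7 m.u.

14.7 m.u.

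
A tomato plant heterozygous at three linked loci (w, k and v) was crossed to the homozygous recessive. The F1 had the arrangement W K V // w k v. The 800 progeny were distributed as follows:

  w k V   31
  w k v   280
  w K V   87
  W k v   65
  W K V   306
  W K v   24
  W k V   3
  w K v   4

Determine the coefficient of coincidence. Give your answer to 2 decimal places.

The two rarest classes, W k V and w K v, are the double crossovers. Comparing them with the parentals, only the k allele has switched, so k is the middle locus and the order is v – k – w.
v–k: (55 + 7)/800 = 0.0775; k–w: (152 + 7)/800 = 0.1988.
Expected DCO frequency = 0.0775 × 0.1988 ≈ 0.01541; observed = 7/800 ≈ 0.00875.
Coefficient of coincidence = 0.00875/0.01541 ≈ 0.57.

0.57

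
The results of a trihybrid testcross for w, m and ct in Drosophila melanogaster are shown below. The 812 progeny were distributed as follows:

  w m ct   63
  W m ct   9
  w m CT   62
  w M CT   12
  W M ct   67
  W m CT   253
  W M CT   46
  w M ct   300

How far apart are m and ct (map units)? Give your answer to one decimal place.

The two most frequent reciprocal classes, w M ct and W m CT, are the parental types, so the F1 was w M ct / W m CT.
The two rarest classes, w M CT and W m ct, are the double crossovers. Comparing them with the parentals, only the ct allele has switched, so ct is the middle locus and the order is w – ct – m.
Crossovers in the ct–m interval produce the single-crossover classes w m ct and W M CT (63 + 46 = 109) plus the double crossovers (21).
RF(ct–m) = (109 + 21) / 812 = 130/812 = 0.1601 → 16.0 map units.

16.0 map units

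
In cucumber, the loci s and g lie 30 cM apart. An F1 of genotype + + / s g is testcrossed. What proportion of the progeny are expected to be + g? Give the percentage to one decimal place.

A map distance of 30 cM corresponds to a recombination frequency of 0.300.
The F1 is + + / s g, so + g is a recombinant gamete class with expected frequency r/2 = 0.300/2 = 0.1500.
That is 0.1500 = 15.0% of the progeny.

15.0%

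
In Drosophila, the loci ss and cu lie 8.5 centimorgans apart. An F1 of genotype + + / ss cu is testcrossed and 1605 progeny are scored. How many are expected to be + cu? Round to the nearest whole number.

A map distance of 8.5 centimorgans corresponds to a recombination frequency of 0.085.
The F1 is + + / ss cu, so + cu is a recombinant gamete class with expected frequency r/2 = 0.085/2 = 0.0425.
Expected number = 0.0425 × 1605 = 68.21 ≈ 68.

68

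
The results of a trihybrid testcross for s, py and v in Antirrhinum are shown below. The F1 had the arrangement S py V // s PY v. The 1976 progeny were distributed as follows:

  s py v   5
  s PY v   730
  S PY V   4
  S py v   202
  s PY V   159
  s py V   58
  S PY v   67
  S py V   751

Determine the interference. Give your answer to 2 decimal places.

0.64

The two rarest classes, S PY V and s py v, are the double crossovers. Comparing them with the parentals, only the py allele has switched, so py is the middle locus and the order is s – py – v.
s–py: (125 + 9)/1976 = 0.0678; py–v: (361 + 9)/1976 = 0.1872.
Expected DCO frequency = 0.0678 × 0.1872 ≈ 0.01269; observed = 9/1976 ≈ 0.00455.
Coefficient of coincidence = 0.00455/0.01269 ≈ 0.36; interference = 1 − 0.36 = 0.64.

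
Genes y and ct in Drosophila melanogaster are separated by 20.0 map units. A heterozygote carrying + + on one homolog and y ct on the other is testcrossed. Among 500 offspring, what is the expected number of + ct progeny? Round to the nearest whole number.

A map distance of 20.0 map units corresponds to a recombination frequency of 0.200.
The F1 is + + / y ct, so + ct is a recombinant gamete class with expected frequency r/2 = 0.200/2 = 0.1000.
Expected number = 0.1000 × 500 = 50.00 ≈ 50.

50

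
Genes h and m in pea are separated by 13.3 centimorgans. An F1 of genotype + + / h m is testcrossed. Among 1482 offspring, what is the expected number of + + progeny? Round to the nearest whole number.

A map distance of 13.3 centimorgans corresponds to a recombination frequency of 0.133.
The F1 is + + / h m, so + + is a parental gamete class with expected frequency (1 − r)/2 = 0.867/2 = 0.4335.
Expected number = 0.4335 × 1482 = 642.45 ≈ 642.

642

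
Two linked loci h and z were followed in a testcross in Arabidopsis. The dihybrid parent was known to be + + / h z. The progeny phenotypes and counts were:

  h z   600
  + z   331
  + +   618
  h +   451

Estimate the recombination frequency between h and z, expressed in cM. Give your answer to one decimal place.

39.1 cM

The recombinant classes are + z and h +: 331 + 451 = 782.
Recombination frequency = 782/2000 = 0.3910 ≈ 39.1%, i.e. 39.1 cM.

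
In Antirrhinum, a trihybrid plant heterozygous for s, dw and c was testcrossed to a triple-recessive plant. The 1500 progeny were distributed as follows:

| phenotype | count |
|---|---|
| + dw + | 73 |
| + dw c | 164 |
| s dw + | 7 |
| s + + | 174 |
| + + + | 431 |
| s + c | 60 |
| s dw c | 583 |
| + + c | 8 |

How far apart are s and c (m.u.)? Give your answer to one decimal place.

23.5 m.u.

The two most frequent reciprocal classes, + + + and s dw c, are the parental types, so the F1 was + + + / s dw c.
The two rarest classes, + + c and s dw +, are the double crossovers. Comparing them with the parentals, only the c allele has switched, so c is the middle locus and the order is s – c – dw.
Crossovers in the s–c interval produce the single-crossover classes s + + and + dw c (174 + 164 = 338) plus the double crossovers (15).
RF(s–c) = (338 + 15) / 1500 = 353/1500 = 0.2353 → 23.5 m.u.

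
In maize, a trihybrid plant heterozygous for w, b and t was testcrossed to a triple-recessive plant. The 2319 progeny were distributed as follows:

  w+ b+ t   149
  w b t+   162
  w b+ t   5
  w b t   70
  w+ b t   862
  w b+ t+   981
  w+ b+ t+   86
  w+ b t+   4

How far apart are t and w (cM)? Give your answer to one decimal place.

7.1 cM

The two most frequent reciprocal classes, w b+ t+ and w+ b t, are the parental types, so the F1 was w b+ t+ / w+ b t.
The two rarest classes, w b+ t and w+ b t+, are the double crossovers. Comparing them with the parentals, only the t allele has switched, so t is the middle locus and the order is b – t – w.
Crossovers in the t–w interval produce the single-crossover classes w+ b+ t+ and w b t (86 + 70 = 156) plus the double crossovers (9).
RF(t–w) = (156 + 9) / 2319 = 165/2319 = 0.0712 → 7.1 cM.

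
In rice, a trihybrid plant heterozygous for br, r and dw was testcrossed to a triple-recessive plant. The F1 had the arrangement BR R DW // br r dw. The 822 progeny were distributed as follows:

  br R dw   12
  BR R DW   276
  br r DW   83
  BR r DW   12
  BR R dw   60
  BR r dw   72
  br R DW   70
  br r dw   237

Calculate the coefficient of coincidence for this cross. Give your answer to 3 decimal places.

The two rarest classes, BR r DW and br R dw, are the double crossovers. Comparing them with the parentals, only the r allele has switched, so r is the middle locus and the order is br – r – dw.
br–r: (142 + 24)/822 = 0.2019; r–dw: (143 + 24)/822 = 0.2032.
Expected DCO frequency = 0.2019 × 0.2032 ≈ 0.04103; observed = 24/822 ≈ 0.02920.
Coefficient of coincidence = 0.02920/0.04103 ≈ 0.712.

0.712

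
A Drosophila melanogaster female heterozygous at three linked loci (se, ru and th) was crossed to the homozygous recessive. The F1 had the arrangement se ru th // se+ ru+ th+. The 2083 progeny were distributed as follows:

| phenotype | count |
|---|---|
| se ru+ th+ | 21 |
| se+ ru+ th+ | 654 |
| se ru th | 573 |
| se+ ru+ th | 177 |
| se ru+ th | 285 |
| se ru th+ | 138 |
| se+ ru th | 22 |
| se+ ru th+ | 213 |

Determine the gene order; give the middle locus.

se

The two rarest classes, se+ ru th and se ru+ th+, are the double crossovers. Comparing them with the parentals, only the se allele has switched, so se is the middle locus and the order is th – se – ru.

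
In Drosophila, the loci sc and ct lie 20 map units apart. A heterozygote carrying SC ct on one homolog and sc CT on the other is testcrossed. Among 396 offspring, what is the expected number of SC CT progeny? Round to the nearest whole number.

A map distance of 20 map units corresponds to a recombination frequency of 0.200.
The F1 is SC ct / sc CT, so SC CT is a recombinant gamete class with expected frequency r/2 = 0.200/2 = 0.1000.
Expected number = 0.1000 × 396 = 39.60 ≈ 40.

40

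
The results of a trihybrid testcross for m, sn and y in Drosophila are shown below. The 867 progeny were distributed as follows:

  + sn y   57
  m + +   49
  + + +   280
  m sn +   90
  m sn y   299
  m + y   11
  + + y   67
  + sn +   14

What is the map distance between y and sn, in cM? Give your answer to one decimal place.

21.0 cM

The two most frequent reciprocal classes, + + + and m sn y, are the parental types, so the F1 was + + + / m sn y.
The two rarest classes, + sn + and m + y, are the double crossovers. Comparing them with the parentals, only the sn allele has switched, so sn is the middle locus and the order is m – sn – y.
Crossovers in the sn–y interval produce the single-crossover classes + + y and m sn + (67 + 90 = 157) plus the double crossovers (25).
RF(sn–y) = (157 + 25) / 867 = 182/867 = 0.2099 → 21.0 cM.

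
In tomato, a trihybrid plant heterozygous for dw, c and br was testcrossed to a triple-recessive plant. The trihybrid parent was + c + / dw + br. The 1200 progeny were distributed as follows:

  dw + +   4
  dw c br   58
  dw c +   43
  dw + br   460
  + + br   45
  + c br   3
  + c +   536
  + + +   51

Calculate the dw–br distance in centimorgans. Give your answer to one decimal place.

7.9 centimorgans

The two rarest classes, + c br and dw + +, are the double crossovers. Comparing them with the parentals, only the br allele has switched, so br is the middle locus and the order is c – br – dw.
Crossovers in the br–dw interval produce the single-crossover classes dw c + and + + br (43 + 45 = 88) plus the double crossovers (7).
RF(br–dw) = (88 + 7) / 1200 = 95/1200 = 0.0792 → 7.9 centimorgans.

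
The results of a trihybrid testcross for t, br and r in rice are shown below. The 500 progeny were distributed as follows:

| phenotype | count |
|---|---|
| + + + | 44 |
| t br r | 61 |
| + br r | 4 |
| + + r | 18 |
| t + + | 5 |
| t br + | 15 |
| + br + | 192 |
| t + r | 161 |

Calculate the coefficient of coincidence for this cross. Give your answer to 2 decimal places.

The two most frequent reciprocal classes, + br + and t + r, are the parental types, so the F1 was + br + / t + r.
The two rarest classes, + br r and t + +, are the double crossovers. Comparing them with the parentals, only the r allele has switched, so r is the middle locus and the order is t – r – br.
t–r: (33 + 9)/500 = 0.0840; r–br: (105 + 9)/500 = 0.2280.
Expected DCO frequency = 0.0840 × 0.2280 ≈ 0.01915; observed = 9/500 ≈ 0.01800.
Coefficient of coincidence = 0.01800/0.01915 ≈ 0.94.

0.94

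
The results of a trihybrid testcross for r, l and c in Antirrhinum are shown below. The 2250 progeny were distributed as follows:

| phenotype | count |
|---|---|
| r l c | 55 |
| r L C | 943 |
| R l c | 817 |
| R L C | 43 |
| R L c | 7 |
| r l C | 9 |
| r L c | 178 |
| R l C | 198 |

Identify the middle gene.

The two most frequent reciprocal classes, r L C and R l c, are the parental types, so the F1 was r L C / R l c.
The two rarest classes, r l C and R L c, are the double crossovers. Comparing them with the parentals, only the l allele has switched, so l is the middle locus and the order is c – l – r.

l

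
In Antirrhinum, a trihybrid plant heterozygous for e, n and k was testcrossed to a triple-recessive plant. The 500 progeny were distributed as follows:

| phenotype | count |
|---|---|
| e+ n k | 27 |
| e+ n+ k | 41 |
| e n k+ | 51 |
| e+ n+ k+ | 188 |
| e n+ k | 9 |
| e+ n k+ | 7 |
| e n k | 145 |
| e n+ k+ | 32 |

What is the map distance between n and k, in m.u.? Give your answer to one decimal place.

The two most frequent reciprocal classes, e n k and e+ n+ k+, are the parental types, so the F1 was e n k / e+ n+ k+.
The two rarest classes, e n+ k and e+ n k+, are the double crossovers. Comparing them with the parentals, only the n allele has switched, so n is the middle locus and the order is e – n – k.
Crossovers in the n–k interval produce the single-crossover classes e n k+ and e+ n+ k (51 + 41 = 92) plus the double crossovers (16).
RF(n–k) = (92 + 16) / 500 = 108/500 = 0.2160 → 21.6 m.u.

21.6 m.u.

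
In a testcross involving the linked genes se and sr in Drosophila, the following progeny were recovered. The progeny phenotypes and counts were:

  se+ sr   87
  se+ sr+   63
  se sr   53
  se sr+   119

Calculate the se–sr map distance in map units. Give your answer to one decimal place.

The two most frequent classes, se+ sr (87) and se sr+ (119), are the parental types, so the F1 was se+ sr / se sr+.
The recombinant classes are se+ sr+ and se sr: 63 + 53 = 116.
Recombination frequency = 116/322 = 0.3602 ≈ 36.0%, i.e. 36.0 map units.

36.0 map units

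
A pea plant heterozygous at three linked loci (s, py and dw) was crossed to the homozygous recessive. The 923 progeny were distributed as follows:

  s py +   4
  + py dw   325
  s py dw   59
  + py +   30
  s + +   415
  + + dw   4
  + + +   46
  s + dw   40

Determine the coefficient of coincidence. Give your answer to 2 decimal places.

0.84

The two most frequent reciprocal classes, + py dw and s + +, are the parental types, so the F1 was + py dw / s + +.
The two rarest classes, + + dw and s py +, are the double crossovers. Comparing them with the parentals, only the py allele has switched, so py is the middle locus and the order is s – py – dw.
s–py: (105 + 8)/923 = 0.1224; py–dw: (70 + 8)/923 = 0.0845.
Expected DCO frequency = 0.1224 × 0.0845 ≈ 0.01034; observed = 8/923 ≈ 0.00867.
Coefficient of coincidence = 0.00867/0.01034 ≈ 0.84.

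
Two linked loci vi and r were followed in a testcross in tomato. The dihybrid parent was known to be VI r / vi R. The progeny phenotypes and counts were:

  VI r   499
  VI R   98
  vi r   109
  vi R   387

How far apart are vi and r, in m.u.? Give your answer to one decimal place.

18.9 m.u.

The recombinant classes are VI R and vi r: 98 + 109 = 207.
Recombination frequency = 207/1093 = 0.1894 ≈ 18.9%, i.e. 18.9 m.u.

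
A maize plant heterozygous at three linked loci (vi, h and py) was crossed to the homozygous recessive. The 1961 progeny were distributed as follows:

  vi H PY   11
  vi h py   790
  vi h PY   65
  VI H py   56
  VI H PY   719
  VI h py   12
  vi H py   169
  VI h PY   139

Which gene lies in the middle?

The two most frequent reciprocal classes, VI H PY and vi h py, are the parental types, so the F1 was VI H PY / vi h py.
The two rarest classes, vi H PY and VI h py, are the double crossovers. Comparing them with the parentals, only the vi allele has switched, so vi is the middle locus and the order is h – vi – py.

vi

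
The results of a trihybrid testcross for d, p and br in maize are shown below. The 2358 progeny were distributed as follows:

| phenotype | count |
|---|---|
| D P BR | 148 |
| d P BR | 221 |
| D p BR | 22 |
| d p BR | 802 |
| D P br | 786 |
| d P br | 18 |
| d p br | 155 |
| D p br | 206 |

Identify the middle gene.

d

The two most frequent reciprocal classes, d p BR and D P br, are the parental types, so the F1 was d p BR / D P br.
The two rarest classes, D p BR and d P br, are the double crossovers. Comparing them with the parentals, only the d allele has switched, so d is the middle locus and the order is br – d – p.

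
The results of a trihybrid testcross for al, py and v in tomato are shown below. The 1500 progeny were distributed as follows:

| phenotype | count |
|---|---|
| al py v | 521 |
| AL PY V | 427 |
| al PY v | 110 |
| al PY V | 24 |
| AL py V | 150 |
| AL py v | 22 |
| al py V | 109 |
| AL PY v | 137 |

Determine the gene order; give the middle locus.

al

The two most frequent reciprocal classes, AL PY V and al py v, are the parental types, so the F1 was AL PY V / al py v.
The two rarest classes, al PY V and AL py v, are the double crossovers. Comparing them with the parentals, only the al allele has switched, so al is the middle locus and the order is v – al – py.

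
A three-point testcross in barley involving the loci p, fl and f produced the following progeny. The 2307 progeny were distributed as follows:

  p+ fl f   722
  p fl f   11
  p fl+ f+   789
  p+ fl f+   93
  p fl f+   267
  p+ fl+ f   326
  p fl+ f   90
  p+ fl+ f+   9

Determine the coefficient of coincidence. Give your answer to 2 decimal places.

0.37

The two most frequent reciprocal classes, p fl+ f+ and p+ fl f, are the parental types, so the F1 was p fl+ f+ / p+ fl f.
The two rarest classes, p+ fl+ f+ and p fl f, are the double crossovers. Comparing them with the parentals, only the p allele has switched, so p is the middle locus and the order is f – p – fl.
f–p: (183 + 20)/2307 = 0.0880; p–fl: (593 + 20)/2307 = 0.2657.
Expected DCO frequency = 0.0880 × 0.2657 ≈ 0.02338; observed = 20/2307 ≈ 0.00867.
Coefficient of coincidence = 0.00867/0.02338 ≈ 0.37.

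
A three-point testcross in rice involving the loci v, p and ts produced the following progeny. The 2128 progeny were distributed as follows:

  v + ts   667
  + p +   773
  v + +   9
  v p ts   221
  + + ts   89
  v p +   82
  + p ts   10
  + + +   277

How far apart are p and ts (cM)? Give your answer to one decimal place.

24.3 cM

The two most frequent reciprocal classes, v + ts and + p +, are the parental types, so the F1 was v + ts / + p +.
The two rarest classes, v + + and + p ts, are the double crossovers. Comparing them with the parentals, only the ts allele has switched, so ts is the middle locus and the order is p – ts – v.
Crossovers in the p–ts interval produce the single-crossover classes v p ts and + + + (221 + 277 = 498) plus the double crossovers (19).
RF(p–ts) = (498 + 19) / 2128 = 517/2128 = 0.2430 → 24.3 cM.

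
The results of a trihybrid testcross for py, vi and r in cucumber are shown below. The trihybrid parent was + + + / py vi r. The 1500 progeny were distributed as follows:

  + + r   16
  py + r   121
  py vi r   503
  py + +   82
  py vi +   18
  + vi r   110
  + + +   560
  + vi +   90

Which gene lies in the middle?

r

The two rarest classes, + + r and py vi +, are the double crossovers. Comparing them with the parentals, only the r allele has switched, so r is the middle locus and the order is py – r – vi.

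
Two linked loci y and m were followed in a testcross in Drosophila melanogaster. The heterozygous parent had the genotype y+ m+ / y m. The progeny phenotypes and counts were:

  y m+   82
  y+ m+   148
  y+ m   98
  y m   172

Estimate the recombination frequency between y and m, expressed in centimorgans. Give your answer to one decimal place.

36.0 centimorgans

The recombinant classes are y+ m and y m+: 98 + 82 = 180.
Recombination frequency = 180/500 = 0.3600 ≈ 36.0%, i.e. 36.0 centimorgans.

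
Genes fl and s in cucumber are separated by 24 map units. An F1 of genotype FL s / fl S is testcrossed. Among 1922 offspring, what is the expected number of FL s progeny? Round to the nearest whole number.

A map distance of 24 map units corresponds to a recombination frequency of 0.240.
The F1 is FL s / fl S, so FL s is a parental gamete class with expected frequency (1 − r)/2 = 0.760/2 = 0.3800.
Expected number = 0.3800 × 1922 = 730.36 ≈ 730.

730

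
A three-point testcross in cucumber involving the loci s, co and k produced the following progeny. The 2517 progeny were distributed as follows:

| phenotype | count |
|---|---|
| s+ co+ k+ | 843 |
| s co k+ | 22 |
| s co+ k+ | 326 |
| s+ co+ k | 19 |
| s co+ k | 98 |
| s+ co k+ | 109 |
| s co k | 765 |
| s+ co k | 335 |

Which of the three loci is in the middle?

The two most frequent reciprocal classes, s+ co+ k+ and s co k, are the parental types, so the F1 was s+ co+ k+ / s co k.
The two rarest classes, s+ co+ k and s co k+, are the double crossovers. Comparing them with the parentals, only the k allele has switched, so k is the middle locus and the order is s – k – co.

k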